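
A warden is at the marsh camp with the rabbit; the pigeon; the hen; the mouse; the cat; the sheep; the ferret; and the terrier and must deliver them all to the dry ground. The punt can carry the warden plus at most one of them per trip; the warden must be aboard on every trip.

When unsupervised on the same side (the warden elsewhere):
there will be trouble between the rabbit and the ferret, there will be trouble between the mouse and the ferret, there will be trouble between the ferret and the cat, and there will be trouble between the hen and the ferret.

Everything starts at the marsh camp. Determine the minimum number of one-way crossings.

impossible

Following every safe sequence of crossings from the start, the most of the 8 that can be at the dry ground as the punt arrives there on crossings 1, 3, 5, 7, 9 is 1, 2, 3, 4, 5 respectively; the best ever achieved is 5 of 8.
From crossing 11 on, no configuration arises that was not already reachable earlier: only 88 distinct safe configurations (who is on which side, and where the punt is) can ever be reached, none of them has everyone across, and every continuation just revisits them. So no valid plan exists.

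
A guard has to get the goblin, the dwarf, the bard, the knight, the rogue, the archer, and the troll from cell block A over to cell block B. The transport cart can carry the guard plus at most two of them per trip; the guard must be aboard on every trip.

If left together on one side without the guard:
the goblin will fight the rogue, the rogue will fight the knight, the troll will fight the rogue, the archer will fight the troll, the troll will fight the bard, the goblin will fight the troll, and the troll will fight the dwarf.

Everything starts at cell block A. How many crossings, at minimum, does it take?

Counting alone: the guard can take at most 2 across per trip to cell block B, so moving all 7 needs at least 4 loaded trips out, with a return between consecutive ones — at least 7 crossings.
The safety rule pushes this higher. Following every safe sequence of crossings, the most of the 7 that can be at cell block B as the transport cart arrives there on crossings 7, 9 is 5, 6 respectively — never all 7.
So no plan with fewer than 11 crossings exists, and this one achieves 11:
1. Guard goes to cell block B with the rogue and the troll.  [cell block A: the archer, the bard, the dwarf, the goblin, the knight | cell block B: the rogue, the troll]
2. Guard goes back to cell block A with the rogue.  [cell block A: the archer, the bard, the dwarf, the goblin, the knight, the rogue | cell block B: the troll]
3. Guard goes to cell block B with the goblin and the knight.  [cell block A: the archer, the bard, the dwarf, the rogue | cell block B: the goblin, the knight, the troll]
4. Guard goes back to cell block A with the goblin.  [cell block A: the archer, the bard, the dwarf, the goblin, the rogue | cell block B: the knight, the troll]
5. Guard goes to cell block B with the dwarf and the goblin.  [cell block A: the archer, the bard, the rogue | cell block B: the dwarf, the goblin, the knight, the troll]
6. Guard goes back to cell block A with the troll.  [cell block A: the archer, the bard, the rogue, the troll | cell block B: the dwarf, the goblin, the knight]
7. Guard goes to cell block B with the bard and the troll.  [cell block A: the archer, the rogue | cell block B: the bard, the dwarf, the goblin, the knight, the troll]
8. Guard goes back to cell block A with the troll.  [cell block A: the archer, the rogue, the troll | cell block B: the bard, the dwarf, the goblin, the knight]
9. Guard goes to cell block B with the archer and the rogue.  [cell block A: the troll | cell block B: the archer, the bard, the dwarf, the goblin, the knight, the rogue]
10. Guard goes back to cell block A with the rogue.  [cell block A: the rogue, the troll | cell block B: the archer, the bard, the dwarf, the goblin, the knight]
11. Guard goes to cell block B with the rogue and the troll.  [cell block A: — | cell block B: the archer, the bard, the dwarf, the goblin, the knight, the rogue, the troll]

11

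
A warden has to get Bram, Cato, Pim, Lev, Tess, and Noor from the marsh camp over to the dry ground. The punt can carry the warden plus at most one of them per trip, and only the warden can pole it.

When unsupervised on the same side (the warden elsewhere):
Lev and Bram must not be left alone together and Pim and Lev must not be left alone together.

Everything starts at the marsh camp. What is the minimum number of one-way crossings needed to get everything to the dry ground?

13

Counting alone: the warden can take at most 1 across per trip to the dry ground, so moving all 6 needs at least 6 loaded trips out, with a return between consecutive ones — at least 11 crossings.
The safety rule pushes this higher. Following every safe sequence of crossings, the most of the 6 that can be at the dry ground as the punt arrives there on crossing 11 is 5 — never all 6.
So no plan with fewer than 13 crossings exists, and this one achieves 13:
1. Warden goes to the dry ground with Lev.  [the marsh camp: Bram, Cato, Noor, Pim, Tess | the dry ground: Lev]
2. Warden goes back to the marsh camp alone.  [the marsh camp: Bram, Cato, Noor, Pim, Tess | the dry ground: Lev]
3. Warden goes to the dry ground with Bram.  [the marsh camp: Cato, Noor, Pim, Tess | the dry ground: Bram, Lev]
4. Warden goes back to the marsh camp with Lev.  [the marsh camp: Cato, Lev, Noor, Pim, Tess | the dry ground: Bram]
5. Warden goes to the dry ground with Pim.  [the marsh camp: Cato, Lev, Noor, Tess | the dry ground: Bram, Pim]
6. Warden goes back to the marsh camp alone.  [the marsh camp: Cato, Lev, Noor, Tess | the dry ground: Bram, Pim]
7. Warden goes to the dry ground with Cato.  [the marsh camp: Lev, Noor, Tess | the dry ground: Bram, Cato, Pim]
8. Warden goes back to the marsh camp alone.  [the marsh camp: Lev, Noor, Tess | the dry ground: Bram, Cato, Pim]
9. Warden goes to the dry ground with Tess.  [the marsh camp: Lev, Noor | the dry ground: Bram, Cato, Pim, Tess]
10. Warden goes back to the marsh camp alone.  [the marsh camp: Lev, Noor | the dry ground: Bram, Cato, Pim, Tess]
11. Warden goes to the dry ground with Noor.  [the marsh camp: Lev | the dry ground: Bram, Cato, Noor, Pim, Tess]
12. Warden goes back to the marsh camp alone.  [the marsh camp: Lev | the dry ground: Bram, Cato, Noor, Pim, Tess]
13. Warden goes to the dry ground with Lev.  [the marsh camp: — | the dry ground: Bram, Cato, Lev, Noor, Pim, Tess]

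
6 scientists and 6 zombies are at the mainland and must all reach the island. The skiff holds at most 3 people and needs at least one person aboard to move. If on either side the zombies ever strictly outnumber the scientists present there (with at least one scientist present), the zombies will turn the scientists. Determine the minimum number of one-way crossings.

Following every safe sequence of crossings from the start, the most of the 12 that can be at the island as the skiff arrives there on crossings 1, 3, 5 is 3, 5, 6 respectively; the best ever achieved is 6 of 12.
From crossing 7 on, no configuration arises that was not already reachable earlier: only 17 distinct safe configurations (who is on which side, and where the skiff is) can ever be reached, none of them has everyone across, and every continuation just revisits them. They are: 0 scientists + 0 zombies across (skiff back at the start); 0 scientists + 1 zombie across (skiff there); 0 scientists + 1 zombie across (skiff back at the start); 0 scientists + 2 zombies across (skiff there); 0 scientists + 2 zombies across (skiff back at the start); 0 scientists + 3 zombies across (skiff there); 0 scientists + 3 zombies across (skiff back at the start); 0 scientists + 4 zombies across (skiff there); 0 scientists + 4 zombies across (skiff back at the start); 0 scientists + 5 zombies across (skiff there); 0 scientists + 5 zombies across (skiff back at the start); 0 scientists + 6 zombies across (skiff there); 1 scientist + 1 zombie across (skiff there); 1 scientist + 1 zombie across (skiff back at the start); 2 scientists + 2 zombies across (skiff there); 2 scientists + 2 zombies across (skiff back at the start); 3 scientists + 3 zombies across (skiff there). So no valid plan exists.

impossible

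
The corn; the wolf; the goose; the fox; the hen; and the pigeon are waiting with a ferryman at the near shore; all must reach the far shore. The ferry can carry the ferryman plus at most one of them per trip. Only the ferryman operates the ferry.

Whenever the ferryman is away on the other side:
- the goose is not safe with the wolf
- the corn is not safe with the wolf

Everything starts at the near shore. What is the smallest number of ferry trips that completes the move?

13

Counting alone: the ferryman can take at most 1 across per trip to the far shore, so moving all 6 needs at least 6 loaded trips out, with a return between consecutive ones — at least 11 crossings.
The safety rule pushes this higher. Following every safe sequence of crossings, the most of the 6 that can be at the far shore as the ferry arrives there on crossing 11 is 5 — never all 6.
So no plan with fewer than 13 crossings exists, and this one achieves 13:
1. Ferryman goes to the far shore with the wolf.  [the near shore: the corn, the fox, the goose, the hen, the pigeon | the far shore: the wolf]
2. Ferryman goes back to the near shore alone.  [the near shore: the corn, the fox, the goose, the hen, the pigeon | the far shore: the wolf]
3. Ferryman goes to the far shore with the corn.  [the near shore: the fox, the goose, the hen, the pigeon | the far shore: the corn, the wolf]
4. Ferryman goes back to the near shore with the wolf.  [the near shore: the fox, the goose, the hen, the pigeon, the wolf | the far shore: the corn]
5. Ferryman goes to the far shore with the goose.  [the near shore: the fox, the hen, the pigeon, the wolf | the far shore: the corn, the goose]
6. Ferryman goes back to the near shore alone.  [the near shore: the fox, the hen, the pigeon, the wolf | the far shore: the corn, the goose]
7. Ferryman goes to the far shore with the fox.  [the near shore: the hen, the pigeon, the wolf | the far shore: the corn, the fox, the goose]
8. Ferryman goes back to the near shore alone.  [the near shore: the hen, the pigeon, the wolf | the far shore: the corn, the fox, the goose]
9. Ferryman goes to the far shore with the hen.  [the near shore: the pigeon, the wolf | the far shore: the corn, the fox, the goose, the hen]
10. Ferryman goes back to the near shore alone.  [the near shore: the pigeon, the wolf | the far shore: the corn, the fox, the goose, the hen]
11. Ferryman goes to the far shore with the pigeon.  [the near shore: the wolf | the far shore: the corn, the fox, the goose, the hen, the pigeon]
12. Ferryman goes back to the near shore alone.  [the near shore: the wolf | the far shore: the corn, the fox, the goose, the hen, the pigeon]
13. Ferryman goes to the far shore with the wolf.  [the near shore: — | the far shore: the corn, the fox, the goose, the hen, the pigeon, the wolf]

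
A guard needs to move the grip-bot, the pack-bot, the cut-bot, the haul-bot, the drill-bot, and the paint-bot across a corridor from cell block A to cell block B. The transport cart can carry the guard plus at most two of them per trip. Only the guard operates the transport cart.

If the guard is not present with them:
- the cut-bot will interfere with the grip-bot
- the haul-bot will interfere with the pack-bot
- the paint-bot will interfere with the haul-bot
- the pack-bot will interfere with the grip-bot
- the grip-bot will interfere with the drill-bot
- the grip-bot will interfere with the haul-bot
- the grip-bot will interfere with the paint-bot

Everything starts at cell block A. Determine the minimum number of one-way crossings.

9

Counting alone: the guard can take at most 2 across per trip to cell block B, so moving all 6 needs at least 3 loaded trips out, with a return between consecutive ones — at least 5 crossings.
The safety rule pushes this higher. Following every safe sequence of crossings, the most of the 6 that can be at cell block B as the transport cart arrives there on crossings 5, 7 is 4, 5 respectively — never all 6.
So no plan with fewer than 9 crossings exists, and this one achieves 9:
1. Guard goes to cell block B with the grip-bot and the haul-bot.  [cell block A: the cut-bot, the drill-bot, the pack-bot, the paint-bot | cell block B: the grip-bot, the haul-bot]
2. Guard goes back to cell block A with the grip-bot.  [cell block A: the cut-bot, the drill-bot, the grip-bot, the pack-bot, the paint-bot | cell block B: the haul-bot]
3. Guard goes to cell block B with the cut-bot and the grip-bot.  [cell block A: the drill-bot, the pack-bot, the paint-bot | cell block B: the cut-bot, the grip-bot, the haul-bot]
4. Guard goes back to cell block A with the grip-bot.  [cell block A: the drill-bot, the grip-bot, the pack-bot, the paint-bot | cell block B: the cut-bot, the haul-bot]
5. Guard goes to cell block B with the drill-bot and the grip-bot.  [cell block A: the pack-bot, the paint-bot | cell block B: the cut-bot, the drill-bot, the grip-bot, the haul-bot]
6. Guard goes back to cell block A with the grip-bot.  [cell block A: the grip-bot, the pack-bot, the paint-bot | cell block B: the cut-bot, the drill-bot, the haul-bot]
7. Guard goes to cell block B with the pack-bot and the paint-bot.  [cell block A: the grip-bot | cell block B: the cut-bot, the drill-bot, the haul-bot, the pack-bot, the paint-bot]
8. Guard goes back to cell block A with the haul-bot.  [cell block A: the grip-bot, the haul-bot | cell block B: the cut-bot, the drill-bot, the pack-bot, the paint-bot]
9. Guard goes to cell block B with the grip-bot and the haul-bot.  [cell block A: — | cell block B: the cut-bot, the drill-bot, the grip-bot, the haul-bot, the pack-bot, the paint-bot]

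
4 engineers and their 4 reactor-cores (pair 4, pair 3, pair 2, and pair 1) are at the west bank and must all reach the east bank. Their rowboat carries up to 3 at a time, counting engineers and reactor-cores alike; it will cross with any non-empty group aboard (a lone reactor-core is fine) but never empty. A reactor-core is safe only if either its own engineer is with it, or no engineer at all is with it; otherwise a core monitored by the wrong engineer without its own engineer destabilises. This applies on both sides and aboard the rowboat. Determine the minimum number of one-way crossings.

Counting alone: each trip to the east bank takes at most 3 across and each return brings at least 1 back, so after t trips out (and t−1 returns) at most 3t − (t−1) of the 8 are across; that first reaches 8 at t = 4, so at least 7 crossings are needed.
The safety rule pushes this higher. Following every safe sequence of crossings, the most of the 8 that can be at the east bank as the rowboat arrives there on crossing 7 is 7 — never all 8.
So no plan with fewer than 9 crossings exists, and this one achieves 9:
1. engineer 4 and reactor-core 4 cross → the east bank.
2. engineer 4 crosses ← the west bank.
3. engineer 3, engineer 4, and reactor-core 3 cross → the east bank.
4. engineer 4 and reactor-core 4 cross ← the west bank.
5. engineer 1, engineer 2, and engineer 4 cross → the east bank.
6. reactor-core 3 crosses ← the west bank.
7. reactor-core 3 and reactor-core 4 cross → the east bank.
8. reactor-core 4 crosses ← the west bank.
9. reactor-core 1, reactor-core 2, and reactor-core 4 cross → the east bank.

9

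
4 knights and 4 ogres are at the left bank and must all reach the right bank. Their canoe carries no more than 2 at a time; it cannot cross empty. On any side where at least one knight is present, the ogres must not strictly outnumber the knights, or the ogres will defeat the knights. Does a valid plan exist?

Following every safe sequence of crossings from the start, the most of the 8 that can be at the right bank as the canoe arrives there on crossings 1, 3, 5 is 2, 3, 4 respectively; the best ever achieved is 4 of 8.
From crossing 7 on, no configuration arises that was not already reachable earlier: only 11 distinct safe configurations (who is on which side, and where the canoe is) can ever be reached, none of them has everyone across, and every continuation just revisits them. They are: 0 knights + 0 ogres across (canoe back at the start); 0 knights + 1 ogre across (canoe there); 0 knights + 1 ogre across (canoe back at the start); 0 knights + 2 ogres across (canoe there); 0 knights + 2 ogres across (canoe back at the start); 0 knights + 3 ogres across (canoe there); 0 knights + 3 ogres across (canoe back at the start); 0 knights + 4 ogres across (canoe there); 1 knight + 1 ogre across (canoe there); 1 knight + 1 ogre across (canoe back at the start); 2 knights + 2 ogres across (canoe there). So no valid plan exists.

No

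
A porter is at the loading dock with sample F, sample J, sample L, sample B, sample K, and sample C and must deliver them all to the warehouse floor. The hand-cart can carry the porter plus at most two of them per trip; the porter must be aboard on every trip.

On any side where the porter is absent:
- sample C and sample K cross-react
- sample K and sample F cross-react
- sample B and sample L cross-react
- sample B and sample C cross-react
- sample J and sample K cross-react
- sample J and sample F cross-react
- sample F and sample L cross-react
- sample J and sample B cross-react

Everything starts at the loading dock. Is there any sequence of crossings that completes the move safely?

Whatever the first load, the items left behind include a forbidden pair without the porter. No opening move is safe, so no plan exists.

No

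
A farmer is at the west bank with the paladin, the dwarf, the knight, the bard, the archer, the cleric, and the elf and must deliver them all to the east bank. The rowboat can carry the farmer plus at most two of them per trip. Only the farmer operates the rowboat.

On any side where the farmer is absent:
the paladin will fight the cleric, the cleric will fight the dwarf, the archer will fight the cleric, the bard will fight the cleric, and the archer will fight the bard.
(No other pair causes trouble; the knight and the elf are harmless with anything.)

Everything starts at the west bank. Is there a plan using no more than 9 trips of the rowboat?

Counting alone: the farmer can take at most 2 across per trip to the east bank, so moving all 7 needs at least 4 loaded trips out, with a return between consecutive ones — at least 7 crossings.
The safety rule pushes this higher. Following every safe sequence of crossings, the most of the 7 that can be at the east bank as the rowboat arrives there on crossings 7, 9 is 5, 6 respectively — never all 7.
So the move cannot be finished within 9 crossings. (The shortest complete plan takes 11:)
1. Farmer goes to the east bank with the bard and the cleric.  [the west bank: the archer, the dwarf, the elf, the knight, the paladin | the east bank: the bard, the cleric]
2. Farmer goes back to the west bank with the bard.  [the west bank: the archer, the bard, the dwarf, the elf, the knight, the paladin | the east bank: the cleric]
3. Farmer goes to the east bank with the bard and the paladin.  [the west bank: the archer, the dwarf, the elf, the knight | the east bank: the bard, the cleric, the paladin]
4. Farmer goes back to the west bank with the cleric.  [the west bank: the archer, the cleric, the dwarf, the elf, the knight | the east bank: the bard, the paladin]
5. Farmer goes to the east bank with the archer and the dwarf.  [the west bank: the cleric, the elf, the knight | the east bank: the archer, the bard, the dwarf, the paladin]
6. Farmer goes back to the west bank with the bard.  [the west bank: the bard, the cleric, the elf, the knight | the east bank: the archer, the dwarf, the paladin]
7. Farmer goes to the east bank with the bard and the knight.  [the west bank: the cleric, the elf | the east bank: the archer, the bard, the dwarf, the knight, the paladin]
8. Farmer goes back to the west bank with the bard.  [the west bank: the bard, the cleric, the elf | the east bank: the archer, the dwarf, the knight, the paladin]
9. Farmer goes to the east bank with the bard and the elf.  [the west bank: the cleric | the east bank: the archer, the bard, the dwarf, the elf, the knight, the paladin]
10. Farmer goes back to the west bank with the bard.  [the west bank: the bard, the cleric | the east bank: the archer, the dwarf, the elf, the knight, the paladin]
11. Farmer goes to the east bank with the bard and the cleric.  [the west bank: — | the east bank: the archer, the bard, the cleric, the dwarf, the elf, the knight, the paladin]

No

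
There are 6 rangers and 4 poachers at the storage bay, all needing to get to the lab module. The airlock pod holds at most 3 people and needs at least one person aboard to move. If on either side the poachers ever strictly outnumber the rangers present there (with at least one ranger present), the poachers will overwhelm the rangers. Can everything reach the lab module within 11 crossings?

Yes — this plan uses 9 crossings (≤ 11):
1. 2 poachers → the lab module.  (the storage bay: 6R 2P; the lab module: 0R 2P)
2. 1 poacher ← the storage bay.  (the storage bay: 6R 3P; the lab module: 0R 1P)
3. 3 poachers → the lab module.  (the storage bay: 6R 0P; the lab module: 0R 4P)
4. 1 poacher ← the storage bay.  (the storage bay: 6R 1P; the lab module: 0R 3P)
5. 3 rangers → the lab module.  (the storage bay: 3R 1P; the lab module: 3R 3P)
6. 1 poacher ← the storage bay.  (the storage bay: 3R 2P; the lab module: 3R 2P)
7. 1 ranger and 2 poachers → the lab module.  (the storage bay: 2R 0P; the lab module: 4R 4P)
8. 1 poacher ← the storage bay.  (the storage bay: 2R 1P; the lab module: 4R 3P)
9. 2 rangers and 1 poacher → the lab module.  (the storage bay: 0R 0P; the lab module: 6R 4P)

Yes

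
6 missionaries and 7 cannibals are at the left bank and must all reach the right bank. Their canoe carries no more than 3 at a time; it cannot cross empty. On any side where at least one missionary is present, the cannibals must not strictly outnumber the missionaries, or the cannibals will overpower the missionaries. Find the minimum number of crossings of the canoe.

impossible

The cannibals already outnumber the missionaries at the left bank before anyone moves, so the starting position itself is disallowed.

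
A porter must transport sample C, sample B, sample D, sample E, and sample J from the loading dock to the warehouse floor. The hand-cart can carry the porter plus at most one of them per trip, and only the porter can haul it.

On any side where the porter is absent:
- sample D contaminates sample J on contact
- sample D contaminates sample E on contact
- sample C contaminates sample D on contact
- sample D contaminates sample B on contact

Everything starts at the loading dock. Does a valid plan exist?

Following every safe sequence of crossings from the start, the most of the 5 that can be at the warehouse floor as the hand-cart arrives there on crossings 1, 3 is 1, 2 respectively; the best ever achieved is 2 of 5.
From crossing 5 on, no configuration arises that was not already reachable earlier: only 11 distinct safe configurations (who is on which side, and where the hand-cart is) can ever be reached, none of them has everyone across, and every continuation just revisits them. So no valid plan exists.

No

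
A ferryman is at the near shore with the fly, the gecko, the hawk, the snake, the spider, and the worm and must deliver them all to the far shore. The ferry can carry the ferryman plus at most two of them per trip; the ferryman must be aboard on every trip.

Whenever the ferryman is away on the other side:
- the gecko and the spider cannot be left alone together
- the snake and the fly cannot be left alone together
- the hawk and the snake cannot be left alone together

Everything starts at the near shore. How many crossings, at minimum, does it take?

7

Counting alone: the ferryman can take at most 2 across per trip to the far shore, so moving all 6 needs at least 3 loaded trips out, with a return between consecutive ones — at least 5 crossings.
The safety rule pushes this higher. Following every safe sequence of crossings, the most of the 6 that can be at the far shore as the ferry arrives there on crossing 5 is 5 — never all 6.
So no plan with fewer than 7 crossings exists, and this one achieves 7:
1. Ferryman goes to the far shore with the gecko and the snake.
2. Ferryman goes back to the near shore alone.
3. Ferryman goes to the far shore with the fly.
4. Ferryman goes back to the near shore with the snake.
5. Ferryman goes to the far shore with the hawk and the worm.
6. Ferryman goes back to the near shore alone.
7. Ferryman goes to the far shore with the snake and the spider.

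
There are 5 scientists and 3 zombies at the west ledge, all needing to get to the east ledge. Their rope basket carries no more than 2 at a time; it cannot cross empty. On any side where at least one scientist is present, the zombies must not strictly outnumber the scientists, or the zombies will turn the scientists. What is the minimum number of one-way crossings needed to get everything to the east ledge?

13

Counting alone: each trip to the east ledge takes at most 2 across and each return brings at least 1 back, so after t trips out (and t−1 returns) at most 2t − (t−1) of the 8 are across; that first reaches 8 at t = 7, so at least 13 crossings are needed.
The plan below uses exactly 13 crossings, so it is optimal:
1. 2 zombies → the east ledge.  (the west ledge: 5S 1Z; the east ledge: 0S 2Z)
2. 1 zombie ← the west ledge.  (the west ledge: 5S 2Z; the east ledge: 0S 1Z)
3. 2 zombies → the east ledge.  (the west ledge: 5S 0Z; the east ledge: 0S 3Z)
4. 1 zombie ← the west ledge.  (the west ledge: 5S 1Z; the east ledge: 0S 2Z)
5. 2 scientists → the east ledge.  (the west ledge: 3S 1Z; the east ledge: 2S 2Z)
6. 1 zombie ← the west ledge.  (the west ledge: 3S 2Z; the east ledge: 2S 1Z)
7. 1 scientist and 1 zombie → the east ledge.  (the west ledge: 2S 1Z; the east ledge: 3S 2Z)
8. 1 zombie ← the west ledge.  (the west ledge: 2S 2Z; the east ledge: 3S 1Z)
9. 2 zombies → the east ledge.  (the west ledge: 2S 0Z; the east ledge: 3S 3Z)
10. 1 zombie ← the west ledge.  (the west ledge: 2S 1Z; the east ledge: 3S 2Z)
11. 1 scientist and 1 zombie → the east ledge.  (the west ledge: 1S 0Z; the east ledge: 4S 3Z)
12. 1 zombie ← the west ledge.  (the west ledge: 1S 1Z; the east ledge: 4S 2Z)
13. 1 scientist and 1 zombie → the east ledge.  (the west ledge: 0S 0Z; the east ledge: 5S 3Z)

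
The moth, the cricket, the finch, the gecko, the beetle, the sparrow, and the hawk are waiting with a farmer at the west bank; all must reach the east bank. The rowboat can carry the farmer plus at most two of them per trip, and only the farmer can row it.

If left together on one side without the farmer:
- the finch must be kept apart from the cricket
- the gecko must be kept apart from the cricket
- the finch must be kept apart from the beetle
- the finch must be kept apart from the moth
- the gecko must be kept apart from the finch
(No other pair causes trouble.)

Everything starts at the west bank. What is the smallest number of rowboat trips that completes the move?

Counting alone: the farmer can take at most 2 across per trip to the east bank, so moving all 7 needs at least 4 loaded trips out, with a return between consecutive ones — at least 7 crossings.
The safety rule pushes this higher. Following every safe sequence of crossings, the most of the 7 that can be at the east bank as the rowboat arrives there on crossings 7, 9 is 5, 6 respectively — never all 7.
So no plan with fewer than 11 crossings exists, and this one achieves 11:
1. Farmer goes to the east bank with the cricket and the finch.  [the west bank: the beetle, the gecko, the hawk, the moth, the sparrow | the east bank: the cricket, the finch]
2. Farmer goes back to the west bank with the cricket.  [the west bank: the beetle, the cricket, the gecko, the hawk, the moth, the sparrow | the east bank: the finch]
3. Farmer goes to the east bank with the cricket and the moth.  [the west bank: the beetle, the gecko, the hawk, the sparrow | the east bank: the cricket, the finch, the moth]
4. Farmer goes back to the west bank with the finch.  [the west bank: the beetle, the finch, the gecko, the hawk, the sparrow | the east bank: the cricket, the moth]
5. Farmer goes to the east bank with the beetle and the finch.  [the west bank: the gecko, the hawk, the sparrow | the east bank: the beetle, the cricket, the finch, the moth]
6. Farmer goes back to the west bank with the finch.  [the west bank: the finch, the gecko, the hawk, the sparrow | the east bank: the beetle, the cricket, the moth]
7. Farmer goes to the east bank with the finch and the sparrow.  [the west bank: the gecko, the hawk | the east bank: the beetle, the cricket, the finch, the moth, the sparrow]
8. Farmer goes back to the west bank with the finch.  [the west bank: the finch, the gecko, the hawk | the east bank: the beetle, the cricket, the moth, the sparrow]
9. Farmer goes to the east bank with the finch and the hawk.  [the west bank: the gecko | the east bank: the beetle, the cricket, the finch, the hawk, the moth, the sparrow]
10. Farmer goes back to the west bank with the finch.  [the west bank: the finch, the gecko | the east bank: the beetle, the cricket, the hawk, the moth, the sparrow]
11. Farmer goes to the east bank with the finch and the gecko.  [the west bank: — | the east bank: the beetle, the cricket, the finch, the gecko, the hawk, the moth, the sparrow]

11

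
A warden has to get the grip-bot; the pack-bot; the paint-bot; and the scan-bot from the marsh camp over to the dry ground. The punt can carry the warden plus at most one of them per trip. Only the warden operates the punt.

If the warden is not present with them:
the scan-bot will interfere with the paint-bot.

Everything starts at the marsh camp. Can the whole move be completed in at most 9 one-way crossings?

Yes

Yes — this plan uses 7 crossings (≤ 9):
1. Warden goes to the dry ground with the paint-bot.  [the marsh camp: the grip-bot, the pack-bot, the scan-bot | the dry ground: the paint-bot]
2. Warden goes back to the marsh camp alone.  [the marsh camp: the grip-bot, the pack-bot, the scan-bot | the dry ground: the paint-bot]
3. Warden goes to the dry ground with the grip-bot.  [the marsh camp: the pack-bot, the scan-bot | the dry ground: the grip-bot, the paint-bot]
4. Warden goes back to the marsh camp alone.  [the marsh camp: the pack-bot, the scan-bot | the dry ground: the grip-bot, the paint-bot]
5. Warden goes to the dry ground with the pack-bot.  [the marsh camp: the scan-bot | the dry ground: the grip-bot, the pack-bot, the paint-bot]
6. Warden goes back to the marsh camp alone.  [the marsh camp: the scan-bot | the dry ground: the grip-bot, the pack-bot, the paint-bot]
7. Warden goes to the dry ground with the scan-bot.  [the marsh camp: — | the dry ground: the grip-bot, the pack-bot, the paint-bot, the scan-bot]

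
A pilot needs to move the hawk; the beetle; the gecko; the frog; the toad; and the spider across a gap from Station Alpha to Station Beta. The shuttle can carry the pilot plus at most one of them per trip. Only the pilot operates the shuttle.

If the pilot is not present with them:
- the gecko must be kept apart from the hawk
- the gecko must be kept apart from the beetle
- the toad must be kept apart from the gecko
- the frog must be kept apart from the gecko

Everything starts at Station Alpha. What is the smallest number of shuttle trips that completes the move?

Following every safe sequence of crossings from the start, the most of the 6 that can be at Station Beta as the shuttle arrives there on crossings 1, 3, 5 is 1, 2, 3 respectively; the best ever achieved is 3 of 6.
From crossing 7 on, no configuration arises that was not already reachable earlier: only 22 distinct safe configurations (who is on which side, and where the shuttle is) can ever be reached, none of them has everyone across, and every continuation just revisits them. So no valid plan exists.

impossible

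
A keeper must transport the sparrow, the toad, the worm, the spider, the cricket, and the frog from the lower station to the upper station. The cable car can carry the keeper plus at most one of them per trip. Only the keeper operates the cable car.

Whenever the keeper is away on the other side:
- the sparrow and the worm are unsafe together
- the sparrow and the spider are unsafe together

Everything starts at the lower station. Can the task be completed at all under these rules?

Yes

1. Keeper goes to the upper station with the sparrow.
2. Keeper goes back to the lower station alone.
3. Keeper goes to the upper station with the toad.
4. Keeper goes back to the lower station alone.
5. Keeper goes to the upper station with the worm.
6. Keeper goes back to the lower station with the sparrow.
7. Keeper goes to the upper station with the spider.
8. Keeper goes back to the lower station alone.
9. Keeper goes to the upper station with the cricket.
10. Keeper goes back to the lower station alone.
11. Keeper goes to the upper station with the frog.
12. Keeper goes back to the lower station alone.
13. Keeper goes to the upper station with the sparrow.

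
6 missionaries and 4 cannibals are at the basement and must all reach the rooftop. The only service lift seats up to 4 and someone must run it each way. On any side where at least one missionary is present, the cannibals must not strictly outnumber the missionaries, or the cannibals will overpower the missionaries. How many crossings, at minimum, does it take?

Counting alone: each trip to the rooftop takes at most 4 across and each return brings at least 1 back, so after t trips out (and t−1 returns) at most 4t − (t−1) of the 10 are across; that first reaches 10 at t = 3, so at least 5 crossings are needed.
The plan below uses exactly 5 crossings, so it is optimal:
1. 4 cannibals → the rooftop.  (the basement: 6M 0C; the rooftop: 0M 4C)
2. 1 cannibal ← the basement.  (the basement: 6M 1C; the rooftop: 0M 3C)
3. 4 missionaries → the rooftop.  (the basement: 2M 1C; the rooftop: 4M 3C)
4. 1 cannibal ← the basement.  (the basement: 2M 2C; the rooftop: 4M 2C)
5. 2 missionaries and 2 cannibals → the rooftop.  (the basement: 0M 0C; the rooftop: 6M 4C)

5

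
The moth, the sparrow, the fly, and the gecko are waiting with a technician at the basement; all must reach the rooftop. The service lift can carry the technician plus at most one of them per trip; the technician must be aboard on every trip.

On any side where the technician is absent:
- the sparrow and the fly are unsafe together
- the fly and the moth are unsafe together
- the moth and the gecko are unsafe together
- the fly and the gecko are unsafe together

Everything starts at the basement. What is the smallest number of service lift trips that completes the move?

Whatever the first load, the items left behind include a forbidden pair without the technician. No opening move is safe, so no plan exists.

impossible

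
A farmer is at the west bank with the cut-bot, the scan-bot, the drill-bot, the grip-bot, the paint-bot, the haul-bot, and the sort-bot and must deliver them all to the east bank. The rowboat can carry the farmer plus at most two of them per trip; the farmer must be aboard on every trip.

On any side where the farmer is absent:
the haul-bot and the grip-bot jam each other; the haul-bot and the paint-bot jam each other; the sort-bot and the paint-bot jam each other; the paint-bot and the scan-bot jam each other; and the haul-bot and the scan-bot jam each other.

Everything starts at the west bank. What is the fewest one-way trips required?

Counting alone: the farmer can take at most 2 across per trip to the east bank, so moving all 7 needs at least 4 loaded trips out, with a return between consecutive ones — at least 7 crossings.
The safety rule pushes this higher. Following every safe sequence of crossings, the most of the 7 that can be at the east bank as the rowboat arrives there on crossings 7, 9 is 5, 6 respectively — never all 7.
So no plan with fewer than 11 crossings exists, and this one achieves 11:
1. Farmer goes to the east bank with the haul-bot and the paint-bot.  [the west bank: the cut-bot, the drill-bot, the grip-bot, the scan-bot, the sort-bot | the east bank: the haul-bot, the paint-bot]
2. Farmer goes back to the west bank with the paint-bot.  [the west bank: the cut-bot, the drill-bot, the grip-bot, the paint-bot, the scan-bot, the sort-bot | the east bank: the haul-bot]
3. Farmer goes to the east bank with the cut-bot and the paint-bot.  [the west bank: the drill-bot, the grip-bot, the scan-bot, the sort-bot | the east bank: the cut-bot, the haul-bot, the paint-bot]
4. Farmer goes back to the west bank with the paint-bot.  [the west bank: the drill-bot, the grip-bot, the paint-bot, the scan-bot, the sort-bot | the east bank: the cut-bot, the haul-bot]
5. Farmer goes to the east bank with the scan-bot and the sort-bot.  [the west bank: the drill-bot, the grip-bot, the paint-bot | the east bank: the cut-bot, the haul-bot, the scan-bot, the sort-bot]
6. Farmer goes back to the west bank with the scan-bot.  [the west bank: the drill-bot, the grip-bot, the paint-bot, the scan-bot | the east bank: the cut-bot, the haul-bot, the sort-bot]
7. Farmer goes to the east bank with the drill-bot and the scan-bot.  [the west bank: the grip-bot, the paint-bot | the east bank: the cut-bot, the drill-bot, the haul-bot, the scan-bot, the sort-bot]
8. Farmer goes back to the west bank with the scan-bot.  [the west bank: the grip-bot, the paint-bot, the scan-bot | the east bank: the cut-bot, the drill-bot, the haul-bot, the sort-bot]
9. Farmer goes to the east bank with the grip-bot and the scan-bot.  [the west bank: the paint-bot | the east bank: the cut-bot, the drill-bot, the grip-bot, the haul-bot, the scan-bot, the sort-bot]
10. Farmer goes back to the west bank with the haul-bot.  [the west bank: the haul-bot, the paint-bot | the east bank: the cut-bot, the drill-bot, the grip-bot, the scan-bot, the sort-bot]
11. Farmer goes to the east bank with the haul-bot and the paint-bot.  [the west bank: — | the east bank: the cut-bot, the drill-bot, the grip-bot, the haul-bot, the paint-bot, the scan-bot, the sort-bot]

11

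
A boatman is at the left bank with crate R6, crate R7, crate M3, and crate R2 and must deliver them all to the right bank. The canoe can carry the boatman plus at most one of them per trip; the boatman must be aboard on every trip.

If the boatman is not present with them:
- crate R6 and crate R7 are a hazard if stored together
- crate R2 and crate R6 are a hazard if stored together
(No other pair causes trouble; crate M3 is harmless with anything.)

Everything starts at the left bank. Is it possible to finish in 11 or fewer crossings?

Yes

Yes — this plan uses 9 crossings (≤ 11):
1. Boatman goes to the right bank with crate R6.  [the left bank: crate M3, crate R2, crate R7 | the right bank: crate R6]
2. Boatman goes back to the left bank alone.  [the left bank: crate M3, crate R2, crate R7 | the right bank: crate R6]
3. Boatman goes to the right bank with crate R7.  [the left bank: crate M3, crate R2 | the right bank: crate R6, crate R7]
4. Boatman goes back to the left bank with crate R6.  [the left bank: crate M3, crate R2, crate R6 | the right bank: crate R7]
5. Boatman goes to the right bank with crate R2.  [the left bank: crate M3, crate R6 | the right bank: crate R2, crate R7]
6. Boatman goes back to the left bank alone.  [the left bank: crate M3, crate R6 | the right bank: crate R2, crate R7]
7. Boatman goes to the right bank with crate M3.  [the left bank: crate R6 | the right bank: crate M3, crate R2, crate R7]
8. Boatman goes back to the left bank alone.  [the left bank: crate R6 | the right bank: crate M3, crate R2, crate R7]
9. Boatman goes to the right bank with crate R6.  [the left bank: — | the right bank: crate M3, crate R2, crate R6, crate R7]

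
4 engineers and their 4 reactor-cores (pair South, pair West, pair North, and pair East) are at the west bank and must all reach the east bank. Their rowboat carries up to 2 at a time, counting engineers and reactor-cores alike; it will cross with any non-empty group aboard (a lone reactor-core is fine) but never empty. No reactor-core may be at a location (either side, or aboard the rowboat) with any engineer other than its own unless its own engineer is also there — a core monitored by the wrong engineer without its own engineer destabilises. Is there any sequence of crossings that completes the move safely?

Following every safe sequence of crossings from the start, the most of the 8 that can be at the east bank as the rowboat arrives there on crossings 1, 3, 5 is 2, 3, 4 respectively; the best ever achieved is 4 of 8.
From crossing 7 on, no configuration arises that was not already reachable earlier: only 44 distinct safe configurations (who is on which side, and where the rowboat is) can ever be reached, none of them has everyone across, and every continuation just revisits them. So no valid plan exists.

No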